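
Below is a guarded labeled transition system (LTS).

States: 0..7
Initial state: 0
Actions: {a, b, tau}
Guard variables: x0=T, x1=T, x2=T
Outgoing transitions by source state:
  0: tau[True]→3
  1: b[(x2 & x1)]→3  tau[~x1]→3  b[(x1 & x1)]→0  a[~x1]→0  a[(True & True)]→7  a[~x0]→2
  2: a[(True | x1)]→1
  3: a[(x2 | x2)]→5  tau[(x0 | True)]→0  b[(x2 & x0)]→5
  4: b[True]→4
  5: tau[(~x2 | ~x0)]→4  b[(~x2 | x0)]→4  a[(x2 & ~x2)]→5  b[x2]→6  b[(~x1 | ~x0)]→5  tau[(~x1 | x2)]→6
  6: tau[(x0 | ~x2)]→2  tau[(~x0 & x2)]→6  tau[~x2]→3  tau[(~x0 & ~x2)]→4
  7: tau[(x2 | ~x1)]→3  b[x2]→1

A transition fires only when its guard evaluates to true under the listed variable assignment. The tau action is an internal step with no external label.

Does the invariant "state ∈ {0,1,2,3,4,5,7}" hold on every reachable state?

Allowed set {0,1,2,3,4,5,7}
R = {0,1,2,3,4,5,6,7}
  0: ✓
  1: ✓
  2: ✓
  3: ✓
  4: ✓
  5: ✓
  6: ✗ unsafe
  7: ✓
counterexample path to 6: tau·a·b

Answer: INVARIANT VIOLATED at state 6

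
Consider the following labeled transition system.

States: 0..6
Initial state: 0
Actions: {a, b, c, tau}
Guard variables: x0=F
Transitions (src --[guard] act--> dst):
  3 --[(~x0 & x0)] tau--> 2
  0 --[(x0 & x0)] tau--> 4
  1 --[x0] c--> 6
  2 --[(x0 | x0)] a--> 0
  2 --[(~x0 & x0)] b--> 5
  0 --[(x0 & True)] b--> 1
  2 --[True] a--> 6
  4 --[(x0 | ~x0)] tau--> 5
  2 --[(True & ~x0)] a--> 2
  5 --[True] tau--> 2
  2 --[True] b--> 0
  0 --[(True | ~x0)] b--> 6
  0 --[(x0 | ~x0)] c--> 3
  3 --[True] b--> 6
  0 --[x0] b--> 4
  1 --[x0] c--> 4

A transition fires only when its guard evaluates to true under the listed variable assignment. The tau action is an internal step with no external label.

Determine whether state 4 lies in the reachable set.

Answer: UNREACHABLE

Trace:
8 transition(s) survive guard evaluation.
L0 = {0}
L1 = {3,6}  total {0,3,6}
R = {0,3,6}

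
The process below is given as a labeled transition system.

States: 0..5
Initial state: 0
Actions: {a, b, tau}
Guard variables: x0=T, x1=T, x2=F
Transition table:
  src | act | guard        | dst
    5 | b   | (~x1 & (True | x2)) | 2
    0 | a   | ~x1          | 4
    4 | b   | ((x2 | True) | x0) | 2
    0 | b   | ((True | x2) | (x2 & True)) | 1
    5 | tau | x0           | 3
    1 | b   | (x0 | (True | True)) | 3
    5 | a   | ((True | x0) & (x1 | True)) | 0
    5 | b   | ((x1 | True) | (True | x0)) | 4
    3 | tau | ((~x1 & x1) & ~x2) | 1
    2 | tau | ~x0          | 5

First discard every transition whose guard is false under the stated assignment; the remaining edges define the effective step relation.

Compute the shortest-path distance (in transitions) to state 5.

Answer: UNREACHABLE

Analysis:
Breadth-first toward 5:
  depth 0: {0}
  depth 1: {1}
  depth 2: {3}
5 never appears.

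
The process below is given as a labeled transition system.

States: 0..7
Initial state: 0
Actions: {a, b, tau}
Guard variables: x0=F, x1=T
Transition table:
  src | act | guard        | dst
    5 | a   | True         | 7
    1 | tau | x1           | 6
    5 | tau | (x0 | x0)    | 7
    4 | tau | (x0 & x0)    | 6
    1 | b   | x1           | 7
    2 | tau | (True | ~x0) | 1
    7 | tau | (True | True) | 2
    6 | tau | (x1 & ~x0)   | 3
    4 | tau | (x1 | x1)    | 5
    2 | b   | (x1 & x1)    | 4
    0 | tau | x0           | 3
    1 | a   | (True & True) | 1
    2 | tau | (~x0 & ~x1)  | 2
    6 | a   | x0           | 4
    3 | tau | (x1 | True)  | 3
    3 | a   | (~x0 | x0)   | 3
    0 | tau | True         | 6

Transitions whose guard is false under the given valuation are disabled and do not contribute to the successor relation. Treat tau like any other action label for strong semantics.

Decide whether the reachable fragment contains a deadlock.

Reachable = {0,3,6}
  0: tau→6  [1 out]
  3: a→3  tau→3  [2 out]
  6: tau→3  [1 out]

Answer: DEADLOCK-FREE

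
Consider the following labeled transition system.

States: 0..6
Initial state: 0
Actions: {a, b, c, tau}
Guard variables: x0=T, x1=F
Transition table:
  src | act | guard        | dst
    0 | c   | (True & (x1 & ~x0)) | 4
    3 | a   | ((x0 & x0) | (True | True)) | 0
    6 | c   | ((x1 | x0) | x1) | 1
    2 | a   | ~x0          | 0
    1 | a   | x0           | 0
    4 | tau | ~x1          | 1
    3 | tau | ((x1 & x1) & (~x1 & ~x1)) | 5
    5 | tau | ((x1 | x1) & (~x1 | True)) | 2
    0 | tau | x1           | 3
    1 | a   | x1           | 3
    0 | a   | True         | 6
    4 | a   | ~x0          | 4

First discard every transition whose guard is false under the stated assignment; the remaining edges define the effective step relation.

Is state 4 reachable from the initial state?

Answer: UNREACHABLE

Trace:
After dropping false guards: 5 live edges.
Layer 0: {0}
Layer 1: {6}  now seen {0,6}
Layer 2: {1}  now seen {0,1,6}
R = {0,1,6}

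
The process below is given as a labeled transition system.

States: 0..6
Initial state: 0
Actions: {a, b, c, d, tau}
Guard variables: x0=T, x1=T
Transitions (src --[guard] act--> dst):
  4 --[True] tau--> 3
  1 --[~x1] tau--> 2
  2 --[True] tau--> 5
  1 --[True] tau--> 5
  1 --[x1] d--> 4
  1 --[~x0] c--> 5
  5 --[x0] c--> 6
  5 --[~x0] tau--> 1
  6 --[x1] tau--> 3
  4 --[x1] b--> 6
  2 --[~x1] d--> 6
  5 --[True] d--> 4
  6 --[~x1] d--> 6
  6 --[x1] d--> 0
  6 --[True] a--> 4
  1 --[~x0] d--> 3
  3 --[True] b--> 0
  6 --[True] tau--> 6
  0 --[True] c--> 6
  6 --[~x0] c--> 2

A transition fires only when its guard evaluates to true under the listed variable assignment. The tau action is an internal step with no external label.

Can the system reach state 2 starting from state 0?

Answer: UNREACHABLE

Analysis:
13 transition(s) survive guard evaluation.
depth 0: {0}
depth 1: {6}  now seen {0,6}
depth 2: {3,4}  now seen {0,3,4,6}
R = {0,3,4,6}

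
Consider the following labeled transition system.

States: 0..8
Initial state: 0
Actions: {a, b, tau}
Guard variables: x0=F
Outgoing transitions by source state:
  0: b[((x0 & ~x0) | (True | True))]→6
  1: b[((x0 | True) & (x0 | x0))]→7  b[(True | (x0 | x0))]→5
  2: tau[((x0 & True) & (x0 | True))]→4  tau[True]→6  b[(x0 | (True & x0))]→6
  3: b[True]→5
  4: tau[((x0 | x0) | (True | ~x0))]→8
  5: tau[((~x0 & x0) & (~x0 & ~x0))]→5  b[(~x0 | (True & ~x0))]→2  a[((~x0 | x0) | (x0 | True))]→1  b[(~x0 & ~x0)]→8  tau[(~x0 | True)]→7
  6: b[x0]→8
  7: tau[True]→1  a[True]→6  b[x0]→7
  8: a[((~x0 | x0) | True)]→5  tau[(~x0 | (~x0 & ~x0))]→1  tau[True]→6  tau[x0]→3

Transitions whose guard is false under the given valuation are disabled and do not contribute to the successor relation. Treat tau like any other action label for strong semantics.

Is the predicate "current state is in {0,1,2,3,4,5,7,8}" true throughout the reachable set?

Answer: INVARIANT VIOLATED at state 6

Trace:
Allowed set {0,1,2,3,4,5,7,8}
Reachable = {0,6}
  0: ✓
  6: outside
witness against invariant: b → 6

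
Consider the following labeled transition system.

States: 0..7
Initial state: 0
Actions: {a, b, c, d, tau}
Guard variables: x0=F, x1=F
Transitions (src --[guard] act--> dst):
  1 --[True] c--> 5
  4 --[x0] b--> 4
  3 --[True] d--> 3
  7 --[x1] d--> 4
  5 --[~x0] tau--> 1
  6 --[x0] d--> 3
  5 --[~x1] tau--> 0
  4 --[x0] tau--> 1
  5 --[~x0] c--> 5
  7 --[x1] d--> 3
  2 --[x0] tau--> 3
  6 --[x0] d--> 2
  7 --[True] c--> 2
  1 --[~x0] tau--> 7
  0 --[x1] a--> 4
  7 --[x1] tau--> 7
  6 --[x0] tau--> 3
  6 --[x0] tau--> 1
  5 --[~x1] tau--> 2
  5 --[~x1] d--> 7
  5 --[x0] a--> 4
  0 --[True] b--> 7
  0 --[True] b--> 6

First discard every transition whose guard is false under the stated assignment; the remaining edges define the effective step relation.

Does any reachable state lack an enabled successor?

Reachable = {0,2,6,7}
  0: b→6  b→7  [deg 2]
  2: ∅  [STUCK]
  6: ∅  [STUCK]
  7: c→2  [deg 1]
Path to 2: b·c

Answer: DEADLOCK at state 2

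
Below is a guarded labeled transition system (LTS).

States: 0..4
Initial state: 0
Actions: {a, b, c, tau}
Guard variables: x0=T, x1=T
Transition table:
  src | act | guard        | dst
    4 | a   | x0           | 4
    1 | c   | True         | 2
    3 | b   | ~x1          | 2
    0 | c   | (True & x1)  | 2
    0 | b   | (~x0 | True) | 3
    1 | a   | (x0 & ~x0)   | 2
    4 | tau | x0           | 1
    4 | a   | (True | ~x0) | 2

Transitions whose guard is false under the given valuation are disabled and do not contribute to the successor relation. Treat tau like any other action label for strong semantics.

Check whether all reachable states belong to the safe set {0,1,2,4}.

Answer: INVARIANT VIOLATED at state 3

Trace:
Safe = {0,1,2,4}
R = {0,2,3}
  0: ok
  2: ok
  3: outside
witness against invariant: b → 3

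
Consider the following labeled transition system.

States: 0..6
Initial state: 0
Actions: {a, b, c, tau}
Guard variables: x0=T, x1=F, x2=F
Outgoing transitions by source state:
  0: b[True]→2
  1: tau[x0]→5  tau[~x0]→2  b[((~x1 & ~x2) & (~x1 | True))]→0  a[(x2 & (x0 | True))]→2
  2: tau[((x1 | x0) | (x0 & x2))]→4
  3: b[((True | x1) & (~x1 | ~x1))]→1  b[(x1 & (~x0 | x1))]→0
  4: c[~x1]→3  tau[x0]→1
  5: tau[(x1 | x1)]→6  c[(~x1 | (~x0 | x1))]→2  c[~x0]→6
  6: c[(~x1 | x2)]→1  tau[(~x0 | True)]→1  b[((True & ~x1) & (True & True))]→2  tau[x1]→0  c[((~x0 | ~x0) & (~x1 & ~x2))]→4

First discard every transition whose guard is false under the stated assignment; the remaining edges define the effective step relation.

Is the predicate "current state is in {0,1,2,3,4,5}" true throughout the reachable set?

Inv-set: {0,1,2,3,4,5}
Reach set: {0,1,2,3,4,5}
  0: safe
  1: safe
  2: safe
  3: safe
  4: safe
  5: safe

Answer: INVARIANT HOLDS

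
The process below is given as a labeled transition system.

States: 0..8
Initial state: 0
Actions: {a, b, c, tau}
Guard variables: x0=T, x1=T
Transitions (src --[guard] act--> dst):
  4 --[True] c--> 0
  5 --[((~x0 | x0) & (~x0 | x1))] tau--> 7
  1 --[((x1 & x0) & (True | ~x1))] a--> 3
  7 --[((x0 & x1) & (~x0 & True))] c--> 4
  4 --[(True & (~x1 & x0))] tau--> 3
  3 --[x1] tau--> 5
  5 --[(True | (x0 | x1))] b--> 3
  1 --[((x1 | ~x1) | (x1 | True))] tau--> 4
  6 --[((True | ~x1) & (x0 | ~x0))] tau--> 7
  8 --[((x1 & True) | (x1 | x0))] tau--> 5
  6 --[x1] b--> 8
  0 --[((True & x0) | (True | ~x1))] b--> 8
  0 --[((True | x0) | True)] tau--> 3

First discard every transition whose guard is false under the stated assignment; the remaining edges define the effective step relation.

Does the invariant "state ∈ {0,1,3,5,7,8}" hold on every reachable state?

Answer: INVARIANT HOLDS

Working:
Inv-set: {0,1,3,5,7,8}
Reach set: {0,3,5,7,8}
  0: safe
  3: safe
  5: safe
  7: safe
  8: safe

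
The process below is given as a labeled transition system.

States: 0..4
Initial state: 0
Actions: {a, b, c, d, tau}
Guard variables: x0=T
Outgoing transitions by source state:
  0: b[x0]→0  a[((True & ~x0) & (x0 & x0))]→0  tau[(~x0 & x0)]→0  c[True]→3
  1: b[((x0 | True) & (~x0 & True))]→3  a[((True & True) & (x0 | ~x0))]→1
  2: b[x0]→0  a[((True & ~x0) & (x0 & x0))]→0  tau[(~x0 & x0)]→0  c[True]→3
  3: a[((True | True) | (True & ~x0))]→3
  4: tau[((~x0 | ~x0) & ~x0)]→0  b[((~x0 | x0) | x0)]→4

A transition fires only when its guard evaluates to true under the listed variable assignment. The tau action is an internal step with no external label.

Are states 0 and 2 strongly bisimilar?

Bisimulation quotient by refinement:
  round 0: {{0,1,2,3,4}}
  round 1: {{0,2},{1,3},{4}}
Fixed point at round 2; 3 class(es).
0∈{0,2}, 2∈{0,2}

Answer: BISIMILAR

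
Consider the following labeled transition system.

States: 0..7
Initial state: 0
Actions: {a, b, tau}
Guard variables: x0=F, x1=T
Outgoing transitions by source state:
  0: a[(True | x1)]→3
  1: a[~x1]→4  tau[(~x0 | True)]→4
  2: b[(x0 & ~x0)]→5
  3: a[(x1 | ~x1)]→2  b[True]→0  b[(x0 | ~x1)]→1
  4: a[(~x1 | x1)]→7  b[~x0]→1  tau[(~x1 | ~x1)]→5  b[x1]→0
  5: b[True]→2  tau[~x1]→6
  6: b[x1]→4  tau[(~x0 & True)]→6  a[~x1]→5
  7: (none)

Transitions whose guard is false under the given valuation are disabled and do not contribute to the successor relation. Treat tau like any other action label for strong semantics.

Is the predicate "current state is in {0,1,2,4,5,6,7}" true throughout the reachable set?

Answer: INVARIANT VIOLATED at state 3

Trace:
Allowed set {0,1,2,4,5,6,7}
Reachable = {0,2,3}
  0: ok
  2: ok
  3: ✗ unsafe
counterexample path to 3: a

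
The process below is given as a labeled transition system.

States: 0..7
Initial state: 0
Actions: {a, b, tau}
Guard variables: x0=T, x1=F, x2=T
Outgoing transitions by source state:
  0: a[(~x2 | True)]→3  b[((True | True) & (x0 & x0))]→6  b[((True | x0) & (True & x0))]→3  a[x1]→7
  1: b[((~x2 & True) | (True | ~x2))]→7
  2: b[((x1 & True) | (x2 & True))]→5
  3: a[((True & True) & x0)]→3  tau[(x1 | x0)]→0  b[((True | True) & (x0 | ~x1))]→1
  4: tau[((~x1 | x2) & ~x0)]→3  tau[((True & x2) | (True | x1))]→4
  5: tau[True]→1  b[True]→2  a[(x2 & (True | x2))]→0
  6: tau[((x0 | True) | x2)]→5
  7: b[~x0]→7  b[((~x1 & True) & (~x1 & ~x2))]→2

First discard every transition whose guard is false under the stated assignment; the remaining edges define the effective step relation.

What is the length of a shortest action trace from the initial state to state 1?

Answer: 2

Trace:
BFS to 1:
  L0 = {0}
  L1 = {3,6}
  L2 = {1,5}
first hit 1 at d=2 via a·b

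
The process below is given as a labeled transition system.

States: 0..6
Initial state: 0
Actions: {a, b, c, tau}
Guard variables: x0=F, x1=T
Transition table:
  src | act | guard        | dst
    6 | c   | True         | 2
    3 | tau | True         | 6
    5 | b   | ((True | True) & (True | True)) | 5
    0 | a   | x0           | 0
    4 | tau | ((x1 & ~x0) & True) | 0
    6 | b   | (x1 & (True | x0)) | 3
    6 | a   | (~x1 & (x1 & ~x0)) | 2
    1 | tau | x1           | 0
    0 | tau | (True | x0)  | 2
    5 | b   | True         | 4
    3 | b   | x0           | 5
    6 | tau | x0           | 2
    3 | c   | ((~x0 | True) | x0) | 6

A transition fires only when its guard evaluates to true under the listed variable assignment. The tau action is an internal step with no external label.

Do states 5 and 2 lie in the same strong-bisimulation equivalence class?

Answer: NOT BISIMILAR

Trace:
Refine partition for ~:
  round 0: {{0,1,2,3,4,5,6}}
  round 1: {{0,1,4},{2},{3},{5},{6}}
  round 2: {{0},{1,4},{2},{3},{5},{6}}
stable after 3 split(s): 6 block(s)
5∈{5}, 2∈{2}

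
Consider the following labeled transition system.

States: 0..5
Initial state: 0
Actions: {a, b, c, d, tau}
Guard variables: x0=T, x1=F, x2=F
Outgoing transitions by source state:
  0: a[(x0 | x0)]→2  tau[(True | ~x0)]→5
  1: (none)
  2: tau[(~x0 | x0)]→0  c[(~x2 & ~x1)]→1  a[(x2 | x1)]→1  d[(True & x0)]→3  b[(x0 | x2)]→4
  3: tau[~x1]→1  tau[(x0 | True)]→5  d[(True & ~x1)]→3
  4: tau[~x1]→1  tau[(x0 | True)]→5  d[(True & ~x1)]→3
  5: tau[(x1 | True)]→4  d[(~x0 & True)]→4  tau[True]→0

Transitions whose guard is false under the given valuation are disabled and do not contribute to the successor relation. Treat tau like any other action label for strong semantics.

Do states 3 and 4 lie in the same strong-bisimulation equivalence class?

Bisimulation quotient by refinement:
  P[0] = {{0,1,2,3,4,5}}
  P[1] = {{0},{1},{2},{3,4},{5}}
Fixed point at round 2; 5 class(es).
class of 3: {3,4}; class of 4: {3,4}

Answer: BISIMILAR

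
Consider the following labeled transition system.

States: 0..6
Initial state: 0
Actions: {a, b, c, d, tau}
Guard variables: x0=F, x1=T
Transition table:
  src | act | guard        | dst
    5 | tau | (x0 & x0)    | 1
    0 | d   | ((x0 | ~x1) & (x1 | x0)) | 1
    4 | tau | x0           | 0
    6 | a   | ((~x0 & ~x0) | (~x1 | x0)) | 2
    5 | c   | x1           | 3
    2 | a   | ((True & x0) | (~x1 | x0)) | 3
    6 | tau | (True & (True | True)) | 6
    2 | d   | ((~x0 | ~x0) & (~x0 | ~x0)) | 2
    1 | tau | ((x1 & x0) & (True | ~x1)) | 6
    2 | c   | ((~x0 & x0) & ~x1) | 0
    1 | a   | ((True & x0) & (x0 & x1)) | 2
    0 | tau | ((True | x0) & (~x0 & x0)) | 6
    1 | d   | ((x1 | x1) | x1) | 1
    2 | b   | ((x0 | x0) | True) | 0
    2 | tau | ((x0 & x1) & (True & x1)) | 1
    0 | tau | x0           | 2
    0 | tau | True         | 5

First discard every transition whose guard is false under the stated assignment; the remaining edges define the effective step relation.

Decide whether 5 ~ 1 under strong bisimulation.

Bisimulation quotient by refinement:
  P[0] = {{0,1,2,3,4,5,6}}
  P[1] = {{0},{1},{2},{3,4},{5},{6}}
stable after 2 split(s): 6 block(s)
[5]={5}  [1]={1}

Answer: NOT BISIMILAR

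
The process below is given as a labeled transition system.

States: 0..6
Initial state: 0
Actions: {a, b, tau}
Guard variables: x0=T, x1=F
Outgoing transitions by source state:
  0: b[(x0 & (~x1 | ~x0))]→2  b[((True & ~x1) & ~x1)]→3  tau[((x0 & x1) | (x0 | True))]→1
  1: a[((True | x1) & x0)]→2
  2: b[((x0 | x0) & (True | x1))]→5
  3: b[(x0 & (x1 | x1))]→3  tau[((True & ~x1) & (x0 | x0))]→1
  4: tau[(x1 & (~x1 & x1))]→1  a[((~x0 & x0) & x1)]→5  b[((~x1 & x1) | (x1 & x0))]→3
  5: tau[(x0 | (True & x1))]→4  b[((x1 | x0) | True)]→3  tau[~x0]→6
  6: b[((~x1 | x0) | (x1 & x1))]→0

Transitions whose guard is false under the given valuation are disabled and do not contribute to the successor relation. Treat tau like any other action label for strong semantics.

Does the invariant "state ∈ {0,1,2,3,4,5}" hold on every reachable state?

Answer: INVARIANT HOLDS

Trace:
Allowed set {0,1,2,3,4,5}
R = {0,1,2,3,4,5}
  0: ✓
  1: ✓
  2: ✓
  3: ✓
  4: ✓
  5: ✓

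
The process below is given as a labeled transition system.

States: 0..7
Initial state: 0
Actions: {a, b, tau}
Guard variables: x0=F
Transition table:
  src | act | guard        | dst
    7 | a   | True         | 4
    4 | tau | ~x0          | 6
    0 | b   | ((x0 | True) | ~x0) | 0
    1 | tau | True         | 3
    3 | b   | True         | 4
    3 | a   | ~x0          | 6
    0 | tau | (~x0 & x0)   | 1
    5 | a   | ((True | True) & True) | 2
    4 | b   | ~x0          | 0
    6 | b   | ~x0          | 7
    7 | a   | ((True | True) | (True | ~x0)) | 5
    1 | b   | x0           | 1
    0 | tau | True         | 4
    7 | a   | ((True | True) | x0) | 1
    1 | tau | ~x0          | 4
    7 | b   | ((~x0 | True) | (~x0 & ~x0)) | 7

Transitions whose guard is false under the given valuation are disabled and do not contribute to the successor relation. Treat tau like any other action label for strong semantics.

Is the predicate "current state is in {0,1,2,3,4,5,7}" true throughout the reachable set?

Answer: INVARIANT VIOLATED at state 6

Trace:
Inv-set: {0,1,2,3,4,5,7}
R = {0,1,2,3,4,5,6,7}
  0: ✓
  1: ✓
  2: ✓
  3: ✓
  4: ✓
  5: ✓
  6: outside
  7: ✓
reach 6 via tau·tau — violates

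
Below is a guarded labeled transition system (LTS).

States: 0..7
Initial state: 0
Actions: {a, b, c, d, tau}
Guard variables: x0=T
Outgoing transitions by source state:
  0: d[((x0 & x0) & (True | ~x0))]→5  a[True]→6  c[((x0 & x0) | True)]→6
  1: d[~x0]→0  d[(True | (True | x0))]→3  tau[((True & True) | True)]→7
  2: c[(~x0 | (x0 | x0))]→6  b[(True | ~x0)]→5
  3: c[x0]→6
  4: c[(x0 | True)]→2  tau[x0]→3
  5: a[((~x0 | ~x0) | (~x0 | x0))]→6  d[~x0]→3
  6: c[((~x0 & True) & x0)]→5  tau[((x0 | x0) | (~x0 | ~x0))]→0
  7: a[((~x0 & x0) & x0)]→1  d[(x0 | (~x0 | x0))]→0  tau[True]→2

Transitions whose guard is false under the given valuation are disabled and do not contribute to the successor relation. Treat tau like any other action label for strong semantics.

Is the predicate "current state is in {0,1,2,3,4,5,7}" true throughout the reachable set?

Safe = {0,1,2,3,4,5,7}
R = {0,5,6}
  0: safe
  5: safe
  6: outside
counterexample path to 6: a

Answer: INVARIANT VIOLATED at state 6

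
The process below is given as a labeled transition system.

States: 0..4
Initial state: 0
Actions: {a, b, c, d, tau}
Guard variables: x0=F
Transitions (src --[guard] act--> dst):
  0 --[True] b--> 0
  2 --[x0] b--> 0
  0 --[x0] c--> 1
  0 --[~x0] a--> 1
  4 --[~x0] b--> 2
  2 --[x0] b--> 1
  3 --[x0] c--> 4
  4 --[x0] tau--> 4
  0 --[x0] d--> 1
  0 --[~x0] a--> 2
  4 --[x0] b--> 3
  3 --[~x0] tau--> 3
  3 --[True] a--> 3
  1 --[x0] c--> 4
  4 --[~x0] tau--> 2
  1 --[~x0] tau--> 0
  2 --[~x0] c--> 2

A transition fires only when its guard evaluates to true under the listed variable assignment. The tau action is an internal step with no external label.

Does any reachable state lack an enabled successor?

Answer: DEADLOCK-FREE

Trace:
Reachable = {0,1,2}
  0: a→1  a→2  b→0  [deg 3]
  1: tau→0  [deg 1]
  2: c→2  [deg 1]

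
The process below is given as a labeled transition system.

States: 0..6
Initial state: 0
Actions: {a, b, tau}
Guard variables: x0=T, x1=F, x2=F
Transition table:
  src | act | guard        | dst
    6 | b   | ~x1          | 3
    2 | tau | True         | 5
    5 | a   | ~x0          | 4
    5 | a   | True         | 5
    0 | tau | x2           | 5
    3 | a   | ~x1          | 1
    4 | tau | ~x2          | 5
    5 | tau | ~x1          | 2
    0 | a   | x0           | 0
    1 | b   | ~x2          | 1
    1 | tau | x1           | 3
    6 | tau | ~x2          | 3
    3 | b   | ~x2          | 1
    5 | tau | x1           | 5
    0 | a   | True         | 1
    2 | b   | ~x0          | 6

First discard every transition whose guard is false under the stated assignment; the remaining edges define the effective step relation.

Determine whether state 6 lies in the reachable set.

Guard filter leaves 11 enabled edge(s).
L0 = {0}
L1 = {1}  total {0,1}
R = {0,1}

Answer: UNREACHABLE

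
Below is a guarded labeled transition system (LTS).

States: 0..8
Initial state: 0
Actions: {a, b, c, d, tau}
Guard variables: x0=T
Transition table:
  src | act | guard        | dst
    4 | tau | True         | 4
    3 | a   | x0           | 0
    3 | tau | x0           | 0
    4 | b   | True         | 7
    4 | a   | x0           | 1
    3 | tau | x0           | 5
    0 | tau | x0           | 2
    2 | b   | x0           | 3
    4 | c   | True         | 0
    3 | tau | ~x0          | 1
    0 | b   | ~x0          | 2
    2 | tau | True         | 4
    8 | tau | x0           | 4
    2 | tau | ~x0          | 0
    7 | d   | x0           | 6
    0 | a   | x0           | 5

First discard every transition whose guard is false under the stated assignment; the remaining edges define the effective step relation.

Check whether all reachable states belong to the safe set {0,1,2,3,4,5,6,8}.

Answer: INVARIANT VIOLATED at state 7

Working:
Safe = {0,1,2,3,4,5,6,8}
Reach set: {0,1,2,3,4,5,6,7}
  0: ✓
  1: ✓
  2: ✓
  3: ✓
  4: ✓
  5: ✓
  6: ✓
  7: VIOLATES
counterexample path to 7: tau·tau·b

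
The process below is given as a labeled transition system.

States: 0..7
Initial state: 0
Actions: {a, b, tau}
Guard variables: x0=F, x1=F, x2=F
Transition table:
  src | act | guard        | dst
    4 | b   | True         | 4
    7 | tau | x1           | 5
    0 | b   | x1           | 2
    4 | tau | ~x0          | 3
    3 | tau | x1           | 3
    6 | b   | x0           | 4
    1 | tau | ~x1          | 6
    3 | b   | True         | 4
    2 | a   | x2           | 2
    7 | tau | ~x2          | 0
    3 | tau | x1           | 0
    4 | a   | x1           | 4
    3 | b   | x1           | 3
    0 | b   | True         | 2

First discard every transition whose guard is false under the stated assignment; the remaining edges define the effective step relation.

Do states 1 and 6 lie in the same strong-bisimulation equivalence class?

Bisimulation quotient by refinement:
  π0 = {{0,1,2,3,4,5,6,7}}
  π1 = {{0,3},{1,7},{2,5,6},{4}}
  π2 = {{0},{1},{2,5,6},{3},{4},{7}}
stable after 3 split(s): 6 block(s)
1∈{1}, 6∈{2,5,6}

Answer: NOT BISIMILAR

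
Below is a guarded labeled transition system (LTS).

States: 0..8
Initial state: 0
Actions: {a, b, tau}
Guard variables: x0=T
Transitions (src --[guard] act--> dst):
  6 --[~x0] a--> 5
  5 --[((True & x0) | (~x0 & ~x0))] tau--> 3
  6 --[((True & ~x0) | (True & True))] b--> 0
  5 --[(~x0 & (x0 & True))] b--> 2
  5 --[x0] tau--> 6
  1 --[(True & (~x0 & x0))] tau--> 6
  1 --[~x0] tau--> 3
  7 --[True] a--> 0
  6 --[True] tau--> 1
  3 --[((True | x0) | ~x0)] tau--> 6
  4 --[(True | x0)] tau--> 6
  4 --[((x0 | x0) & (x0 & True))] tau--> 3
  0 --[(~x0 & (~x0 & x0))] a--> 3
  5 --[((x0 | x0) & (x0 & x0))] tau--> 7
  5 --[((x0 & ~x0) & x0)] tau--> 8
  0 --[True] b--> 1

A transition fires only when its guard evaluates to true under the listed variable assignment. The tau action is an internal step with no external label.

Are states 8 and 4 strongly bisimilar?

Answer: NOT BISIMILAR

Working:
Compute ~ classes (split until stable):
  P[0] = {{0,1,2,3,4,5,6,7,8}}
  P[1] = {{0},{1,2,8},{3,4,5},{6},{7}}
  P[2] = {{0},{1,2,8},{3},{4},{5},{6},{7}}
7 equivalence class(es) (converged in 3)
[8]={1,2,8}  [4]={4}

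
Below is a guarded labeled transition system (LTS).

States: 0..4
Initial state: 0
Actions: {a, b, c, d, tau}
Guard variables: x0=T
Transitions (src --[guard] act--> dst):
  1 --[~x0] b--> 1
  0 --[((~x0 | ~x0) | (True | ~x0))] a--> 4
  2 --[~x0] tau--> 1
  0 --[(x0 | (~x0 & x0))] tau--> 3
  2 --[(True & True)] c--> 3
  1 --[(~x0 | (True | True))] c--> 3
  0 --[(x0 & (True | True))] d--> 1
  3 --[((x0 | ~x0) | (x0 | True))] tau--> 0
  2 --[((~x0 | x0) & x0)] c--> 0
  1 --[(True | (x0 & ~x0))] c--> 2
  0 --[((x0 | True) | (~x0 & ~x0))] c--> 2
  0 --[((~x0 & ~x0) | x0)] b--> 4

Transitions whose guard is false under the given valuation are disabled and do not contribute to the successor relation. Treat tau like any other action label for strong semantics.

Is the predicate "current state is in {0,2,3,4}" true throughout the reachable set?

Allowed set {0,2,3,4}
R = {0,1,2,3,4}
  0: safe
  1: VIOLATES
  2: safe
  3: safe
  4: safe
witness against invariant: d → 1

Answer: INVARIANT VIOLATED at state 1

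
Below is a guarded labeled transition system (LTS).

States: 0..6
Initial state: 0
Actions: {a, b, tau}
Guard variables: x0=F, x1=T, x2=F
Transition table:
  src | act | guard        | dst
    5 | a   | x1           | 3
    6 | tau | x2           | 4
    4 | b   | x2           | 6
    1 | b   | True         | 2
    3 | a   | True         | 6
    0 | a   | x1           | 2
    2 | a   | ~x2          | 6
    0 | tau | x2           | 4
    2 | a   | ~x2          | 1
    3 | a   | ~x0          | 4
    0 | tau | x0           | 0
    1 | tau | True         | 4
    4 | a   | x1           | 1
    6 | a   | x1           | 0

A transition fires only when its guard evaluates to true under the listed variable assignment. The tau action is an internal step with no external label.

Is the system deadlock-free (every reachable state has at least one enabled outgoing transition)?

R = {0,1,2,4,6}
  0: a→2  [1 out]
  1: b→2  tau→4  [2 out]
  2: a→1  a→6  [2 out]
  4: a→1  [1 out]
  6: a→0  [1 out]

Answer: DEADLOCK-FREE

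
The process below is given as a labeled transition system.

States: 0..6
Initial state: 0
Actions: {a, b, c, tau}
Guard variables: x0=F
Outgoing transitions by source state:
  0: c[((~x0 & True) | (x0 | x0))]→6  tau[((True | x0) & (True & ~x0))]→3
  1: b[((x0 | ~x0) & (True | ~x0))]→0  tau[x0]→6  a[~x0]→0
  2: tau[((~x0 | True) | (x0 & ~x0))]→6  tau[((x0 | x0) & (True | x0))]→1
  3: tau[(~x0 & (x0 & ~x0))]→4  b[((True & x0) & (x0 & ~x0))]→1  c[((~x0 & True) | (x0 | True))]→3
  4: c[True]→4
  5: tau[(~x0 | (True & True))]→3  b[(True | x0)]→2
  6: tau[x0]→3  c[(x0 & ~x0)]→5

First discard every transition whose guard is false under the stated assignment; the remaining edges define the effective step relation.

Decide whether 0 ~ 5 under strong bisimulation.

Refine partition for ~:
  P[0] = {{0,1,2,3,4,5,6}}
  P[1] = {{0},{1},{2},{3,4},{5},{6}}
Fixed point at round 2; 6 class(es).
0∈{0}, 5∈{5}

Answer: NOT BISIMILAR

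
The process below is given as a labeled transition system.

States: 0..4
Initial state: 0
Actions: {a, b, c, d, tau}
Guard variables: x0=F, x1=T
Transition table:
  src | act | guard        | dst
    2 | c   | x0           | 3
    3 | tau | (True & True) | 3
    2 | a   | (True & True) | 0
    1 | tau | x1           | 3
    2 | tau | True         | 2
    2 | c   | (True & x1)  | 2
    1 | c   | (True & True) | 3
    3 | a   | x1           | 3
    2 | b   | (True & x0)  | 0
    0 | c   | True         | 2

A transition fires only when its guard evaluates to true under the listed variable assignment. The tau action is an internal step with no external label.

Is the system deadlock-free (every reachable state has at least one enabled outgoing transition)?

Reach set: {0,2}
  0: c→2  [1 out]
  2: a→0  c→2  tau→2  [3 out]

Answer: DEADLOCK-FREE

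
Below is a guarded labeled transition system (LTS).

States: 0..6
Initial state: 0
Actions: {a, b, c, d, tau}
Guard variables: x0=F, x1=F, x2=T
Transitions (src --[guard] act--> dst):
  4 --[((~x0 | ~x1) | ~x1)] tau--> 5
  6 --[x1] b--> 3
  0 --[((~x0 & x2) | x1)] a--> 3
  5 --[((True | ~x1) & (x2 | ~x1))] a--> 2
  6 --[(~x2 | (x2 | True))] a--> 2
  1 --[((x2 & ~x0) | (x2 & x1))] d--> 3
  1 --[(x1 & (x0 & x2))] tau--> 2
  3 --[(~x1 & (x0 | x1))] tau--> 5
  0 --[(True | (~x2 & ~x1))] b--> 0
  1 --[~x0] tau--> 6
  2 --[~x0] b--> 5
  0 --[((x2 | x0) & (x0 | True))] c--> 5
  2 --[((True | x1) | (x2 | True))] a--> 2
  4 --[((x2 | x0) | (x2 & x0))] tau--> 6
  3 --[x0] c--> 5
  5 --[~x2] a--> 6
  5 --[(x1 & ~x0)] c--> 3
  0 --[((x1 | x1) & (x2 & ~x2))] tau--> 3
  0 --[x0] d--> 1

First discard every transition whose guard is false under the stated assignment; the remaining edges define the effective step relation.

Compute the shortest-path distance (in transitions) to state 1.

Answer: UNREACHABLE

Working:
Breadth-first toward 1:
  depth 0: {0}
  depth 1: {3,5}
  depth 2: {2}
1 never appears.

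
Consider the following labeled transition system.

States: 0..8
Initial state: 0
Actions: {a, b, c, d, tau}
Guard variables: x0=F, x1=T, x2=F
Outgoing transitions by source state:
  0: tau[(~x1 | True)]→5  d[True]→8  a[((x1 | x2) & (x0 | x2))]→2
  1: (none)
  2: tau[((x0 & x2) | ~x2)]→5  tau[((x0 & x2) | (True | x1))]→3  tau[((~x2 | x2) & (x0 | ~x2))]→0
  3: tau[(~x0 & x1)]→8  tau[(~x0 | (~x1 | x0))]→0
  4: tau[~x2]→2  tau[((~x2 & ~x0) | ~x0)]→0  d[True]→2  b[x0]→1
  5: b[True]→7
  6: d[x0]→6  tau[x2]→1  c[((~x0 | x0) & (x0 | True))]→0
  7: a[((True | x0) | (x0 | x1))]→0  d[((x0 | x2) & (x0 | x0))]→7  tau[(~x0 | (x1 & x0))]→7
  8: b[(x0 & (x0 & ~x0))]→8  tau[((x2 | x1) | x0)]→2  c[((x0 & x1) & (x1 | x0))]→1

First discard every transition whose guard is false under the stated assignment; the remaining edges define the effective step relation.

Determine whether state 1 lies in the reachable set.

15 transition(s) survive guard evaluation.
depth 0: {0}
depth 1: {5,8}  total {0,5,8}
depth 2: {2,7}  total {0,2,5,7,8}
depth 3: {3}  total {0,2,3,5,7,8}
Reachable = {0,2,3,5,7,8}

Answer: UNREACHABLE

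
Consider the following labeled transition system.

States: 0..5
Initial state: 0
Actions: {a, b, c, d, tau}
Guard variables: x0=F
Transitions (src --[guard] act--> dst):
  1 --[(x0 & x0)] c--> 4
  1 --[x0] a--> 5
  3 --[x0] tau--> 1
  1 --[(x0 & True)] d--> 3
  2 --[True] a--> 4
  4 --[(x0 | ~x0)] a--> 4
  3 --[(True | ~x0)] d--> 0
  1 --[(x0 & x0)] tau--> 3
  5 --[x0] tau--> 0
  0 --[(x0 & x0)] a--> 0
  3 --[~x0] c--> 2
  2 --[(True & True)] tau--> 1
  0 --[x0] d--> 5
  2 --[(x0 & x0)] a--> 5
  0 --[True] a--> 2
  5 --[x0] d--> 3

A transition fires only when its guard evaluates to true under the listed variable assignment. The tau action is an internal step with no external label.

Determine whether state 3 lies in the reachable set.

After dropping false guards: 6 live edges.
Layer 0: {0}
Layer 1: {2}  now seen {0,2}
Layer 2: {1,4}  now seen {0,1,2,4}
Reachable = {0,1,2,4}

Answer: UNREACHABLE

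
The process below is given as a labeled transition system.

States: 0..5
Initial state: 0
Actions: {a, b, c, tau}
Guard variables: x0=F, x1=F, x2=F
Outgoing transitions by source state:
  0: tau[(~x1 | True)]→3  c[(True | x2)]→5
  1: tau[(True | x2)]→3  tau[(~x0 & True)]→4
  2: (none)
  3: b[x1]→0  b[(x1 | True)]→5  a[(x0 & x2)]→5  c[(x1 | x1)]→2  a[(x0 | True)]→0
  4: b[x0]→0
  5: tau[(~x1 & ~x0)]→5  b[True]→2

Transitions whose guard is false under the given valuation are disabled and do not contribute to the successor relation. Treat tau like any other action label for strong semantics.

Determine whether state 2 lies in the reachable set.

Guard filter leaves 8 enabled edge(s).
depth 0: {0}
depth 1: {3,5}  now seen {0,3,5}
depth 2: {2}  now seen {0,2,3,5}
Reachable = {0,2,3,5}
trace reaching 2: c·b

Answer: REACHABLE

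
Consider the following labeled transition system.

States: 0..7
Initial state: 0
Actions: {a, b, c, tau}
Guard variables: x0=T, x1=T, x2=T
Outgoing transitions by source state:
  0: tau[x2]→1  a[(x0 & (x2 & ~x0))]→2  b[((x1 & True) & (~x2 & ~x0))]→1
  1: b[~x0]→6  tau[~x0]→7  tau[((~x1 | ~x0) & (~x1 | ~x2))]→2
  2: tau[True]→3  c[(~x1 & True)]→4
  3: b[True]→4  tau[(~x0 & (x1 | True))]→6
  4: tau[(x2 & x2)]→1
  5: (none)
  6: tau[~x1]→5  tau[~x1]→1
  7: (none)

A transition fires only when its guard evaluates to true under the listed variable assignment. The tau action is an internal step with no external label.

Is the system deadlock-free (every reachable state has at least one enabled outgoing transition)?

Answer: DEADLOCK at state 1

Working:
Reachable = {0,1}
  0: tau→1  [deg 1]
  1: ∅  [deadlock]
trace reaching 1: tau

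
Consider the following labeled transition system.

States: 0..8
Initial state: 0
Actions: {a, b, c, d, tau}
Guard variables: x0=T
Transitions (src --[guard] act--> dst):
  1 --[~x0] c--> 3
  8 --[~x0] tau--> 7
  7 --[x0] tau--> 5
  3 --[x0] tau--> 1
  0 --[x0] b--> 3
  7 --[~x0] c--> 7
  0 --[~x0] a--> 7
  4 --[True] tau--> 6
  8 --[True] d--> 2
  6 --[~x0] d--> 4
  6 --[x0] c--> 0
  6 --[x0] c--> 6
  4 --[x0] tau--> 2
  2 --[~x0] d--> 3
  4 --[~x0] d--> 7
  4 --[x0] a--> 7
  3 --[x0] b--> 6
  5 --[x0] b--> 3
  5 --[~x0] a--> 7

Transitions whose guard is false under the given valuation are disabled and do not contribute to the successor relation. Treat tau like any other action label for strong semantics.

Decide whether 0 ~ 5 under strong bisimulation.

Answer: BISIMILAR

Working:
Bisimulation quotient by refinement:
  π0 = {{0,1,2,3,4,5,6,7,8}}
  π1 = {{0,5},{1,2},{3},{4},{6},{7},{8}}
Fixed point at round 2; 7 class(es).
0∈{0,5}, 5∈{0,5}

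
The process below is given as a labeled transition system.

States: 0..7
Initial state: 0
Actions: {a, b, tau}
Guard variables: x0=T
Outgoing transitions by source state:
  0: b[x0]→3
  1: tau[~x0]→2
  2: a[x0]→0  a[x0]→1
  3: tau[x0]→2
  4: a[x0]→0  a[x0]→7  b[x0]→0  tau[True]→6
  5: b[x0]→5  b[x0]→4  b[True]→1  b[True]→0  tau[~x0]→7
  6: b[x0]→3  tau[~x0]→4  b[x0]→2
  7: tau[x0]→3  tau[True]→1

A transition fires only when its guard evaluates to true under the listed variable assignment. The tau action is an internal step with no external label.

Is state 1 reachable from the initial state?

Answer: REACHABLE

Analysis:
Guard filter leaves 16 enabled edge(s).
Layer 0: {0}
Layer 1: {3}  now seen {0,3}
Layer 2: {2}  now seen {0,2,3}
Layer 3: {1}  now seen {0,1,2,3}
R = {0,1,2,3}
Path to 1: b·tau·a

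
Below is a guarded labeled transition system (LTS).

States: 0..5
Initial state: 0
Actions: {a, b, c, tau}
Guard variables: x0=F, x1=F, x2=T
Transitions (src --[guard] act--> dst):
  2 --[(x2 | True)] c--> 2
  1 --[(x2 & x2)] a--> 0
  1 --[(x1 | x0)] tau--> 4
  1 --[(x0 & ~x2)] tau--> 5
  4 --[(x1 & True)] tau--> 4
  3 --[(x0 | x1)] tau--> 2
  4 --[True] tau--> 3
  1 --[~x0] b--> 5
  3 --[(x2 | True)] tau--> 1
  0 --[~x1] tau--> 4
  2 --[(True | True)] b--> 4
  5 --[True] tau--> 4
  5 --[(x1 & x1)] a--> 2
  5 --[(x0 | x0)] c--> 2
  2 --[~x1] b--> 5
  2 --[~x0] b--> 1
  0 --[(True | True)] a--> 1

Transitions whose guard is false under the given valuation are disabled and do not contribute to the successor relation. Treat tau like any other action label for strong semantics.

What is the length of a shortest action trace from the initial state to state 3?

Answer: 2

Trace:
Layered search for 3:
  Layer 0: {0}
  Layer 1: {1,4}
  Layer 2: {3,5}
first hit 3 at d=2 via tau·tau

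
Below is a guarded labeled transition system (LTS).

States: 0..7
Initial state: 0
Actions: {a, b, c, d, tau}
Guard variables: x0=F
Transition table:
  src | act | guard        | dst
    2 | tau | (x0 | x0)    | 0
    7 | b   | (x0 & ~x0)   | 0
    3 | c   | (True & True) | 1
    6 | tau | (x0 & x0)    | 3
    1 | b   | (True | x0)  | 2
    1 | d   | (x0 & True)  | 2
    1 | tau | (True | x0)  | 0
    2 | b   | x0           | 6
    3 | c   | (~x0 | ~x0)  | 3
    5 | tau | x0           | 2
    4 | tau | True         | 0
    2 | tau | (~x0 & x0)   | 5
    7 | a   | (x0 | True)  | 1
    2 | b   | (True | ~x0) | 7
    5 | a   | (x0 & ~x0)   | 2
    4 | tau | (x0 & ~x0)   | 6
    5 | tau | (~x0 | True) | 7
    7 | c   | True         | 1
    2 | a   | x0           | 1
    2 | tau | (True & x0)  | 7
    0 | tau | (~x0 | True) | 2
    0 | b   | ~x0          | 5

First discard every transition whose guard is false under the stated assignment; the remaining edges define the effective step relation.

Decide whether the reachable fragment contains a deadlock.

R = {0,1,2,5,7}
  0: b→5  tau→2  [2 out]
  1: b→2  tau→0  [2 out]
  2: b→7  [1 out]
  5: tau→7  [1 out]
  7: a→1  c→1  [2 out]

Answer: DEADLOCK-FREE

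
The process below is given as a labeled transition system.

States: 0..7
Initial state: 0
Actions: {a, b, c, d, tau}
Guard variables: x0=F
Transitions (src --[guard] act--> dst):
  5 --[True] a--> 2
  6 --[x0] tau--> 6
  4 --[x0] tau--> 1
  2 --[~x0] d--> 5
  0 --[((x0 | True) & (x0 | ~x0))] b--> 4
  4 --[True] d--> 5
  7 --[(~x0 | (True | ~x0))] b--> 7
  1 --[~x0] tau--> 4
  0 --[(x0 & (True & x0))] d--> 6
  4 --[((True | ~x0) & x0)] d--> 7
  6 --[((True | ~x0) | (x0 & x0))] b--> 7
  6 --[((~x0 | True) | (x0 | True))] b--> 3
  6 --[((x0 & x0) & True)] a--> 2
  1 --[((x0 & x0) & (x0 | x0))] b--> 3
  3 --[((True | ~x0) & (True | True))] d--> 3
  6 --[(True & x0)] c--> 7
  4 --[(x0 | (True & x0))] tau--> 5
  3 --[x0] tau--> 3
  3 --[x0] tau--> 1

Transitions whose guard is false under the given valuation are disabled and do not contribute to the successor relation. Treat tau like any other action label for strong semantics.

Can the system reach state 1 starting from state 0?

Answer: UNREACHABLE

Trace:
After dropping false guards: 9 live edges.
depth 0: {0}
depth 1: {4}  now seen {0,4}
depth 2: {5}  now seen {0,4,5}
depth 3: {2}  now seen {0,2,4,5}
Reach set: {0,2,4,5}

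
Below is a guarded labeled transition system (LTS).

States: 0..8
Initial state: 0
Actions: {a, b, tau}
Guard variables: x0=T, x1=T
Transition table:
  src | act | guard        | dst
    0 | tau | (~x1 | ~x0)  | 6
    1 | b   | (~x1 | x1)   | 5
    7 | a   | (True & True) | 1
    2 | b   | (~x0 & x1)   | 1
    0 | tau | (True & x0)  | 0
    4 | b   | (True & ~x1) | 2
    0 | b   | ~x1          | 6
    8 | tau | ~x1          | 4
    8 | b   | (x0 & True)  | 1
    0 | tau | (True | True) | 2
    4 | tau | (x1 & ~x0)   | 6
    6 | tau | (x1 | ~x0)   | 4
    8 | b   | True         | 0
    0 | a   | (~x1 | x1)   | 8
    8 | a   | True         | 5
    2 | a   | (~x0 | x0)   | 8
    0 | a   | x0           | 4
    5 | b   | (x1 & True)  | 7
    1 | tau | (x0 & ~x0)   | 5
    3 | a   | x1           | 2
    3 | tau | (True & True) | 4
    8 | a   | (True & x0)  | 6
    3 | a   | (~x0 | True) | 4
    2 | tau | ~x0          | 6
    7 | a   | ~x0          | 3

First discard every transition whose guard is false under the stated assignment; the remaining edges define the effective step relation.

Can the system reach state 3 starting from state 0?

Answer: UNREACHABLE

Trace:
After dropping false guards: 16 live edges.
L0 = {0}
L1 = {2,4,8}  now seen {0,2,4,8}
L2 = {1,5,6}  now seen {0,1,2,4,5,6,8}
L3 = {7}  now seen {0,1,2,4,5,6,7,8}
R = {0,1,2,4,5,6,7,8}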